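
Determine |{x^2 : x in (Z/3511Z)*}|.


For prime p, the number of non-zero quadratic residues is (p-1)/2.
= (3511-1)/2
= 1755

1755


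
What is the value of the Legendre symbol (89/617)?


p = 617 is prime, so compute (89/617) with the reciprocity algorithm (Jacobi-symbol steps: pull out 2s via (2/n), flip via reciprocity, reduce):
  reciprocity: (89/617) -> +(617/89)
  reduce: (83/89)
  reciprocity: (83/89) -> +(89/83)
  reduce: (6/83)
  pull out 2: (2/83) = -1  (since 83 mod 8 = 3)
  reciprocity: (3/83) -> -(83/3)
  reduce: (2/3)
  pull out 2: (2/3) = -1  (since 3 mod 8 = 3)
  (1/3) = 1
Product of signs = -1
(89/617) = -1

-1


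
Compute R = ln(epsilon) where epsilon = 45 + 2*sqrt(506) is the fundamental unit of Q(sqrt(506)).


epsilon = 45 + 2*sqrt(506)
= 89.9889
R = ln(89.9889)
= 4.4997

4.4997


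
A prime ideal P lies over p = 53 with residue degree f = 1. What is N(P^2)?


N(P^a) = p^(a*f)
= 53^(2*1)
= 53^2
= 2809

2809


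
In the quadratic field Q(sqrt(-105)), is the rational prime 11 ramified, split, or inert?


K = Q(sqrt(-105)). Since d mod 4 = 3, disc(K) = -420.
Check p | disc: -420 mod 11 = 9.
p does not divide disc. Compute Legendre symbol (d/p):
5^((11-1)/2) mod 11 = 1
(d/p) = 1, so p splits: (p) = P*P' with e=1, f=1, g=2.
Therefore p is split.

split


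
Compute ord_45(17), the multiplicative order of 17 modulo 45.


We want ord_45(17), the smallest k >= 1 with 17^k = 1 mod 45.
n = 45 = 3^2 * 5, phi(45) = 24; the order divides phi(n).
Divisors of 24: 1, 2, 3, 4, 6, 8, 12, 24
Repeated squaring mod 45: 17^1 = 17, 17^2 = 19, 17^4 = 1, 17^8 = 1, 17^16 = 1
Test divisors in increasing order:
  k=1: 17^1 = 17 mod 45
  k=2: 17^2 = 19 mod 45
  k=3: 17^3 = 19 * 17 = 8 mod 45
  k=4: 17^4 = 1 mod 45  <- first divisor giving 1
Order = 4

4


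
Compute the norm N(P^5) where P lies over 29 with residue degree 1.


N(P^a) = p^(a*f)
= 29^(5*1)
= 29^5
= 20511149

20511149


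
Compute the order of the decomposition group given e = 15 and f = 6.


|D_P| = e * f
= 15 * 6
= 90

90


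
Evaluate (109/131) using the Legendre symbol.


p = 131 is prime, so compute (109/131) with the reciprocity algorithm (Jacobi-symbol steps: pull out 2s via (2/n), flip via reciprocity, reduce):
  reciprocity: (109/131) -> +(131/109)
  reduce: (22/109)
  pull out 2: (2/109) = -1  (since 109 mod 8 = 5)
  reciprocity: (11/109) -> +(109/11)
  reduce: (10/11)
  pull out 2: (2/11) = -1  (since 11 mod 8 = 3)
  reciprocity: (5/11) -> +(11/5)
  reduce: (1/5)
  (1/5) = 1
Product of signs = 1
(109/131) = 1

1


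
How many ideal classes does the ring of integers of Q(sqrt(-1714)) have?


K = Q(sqrt(-1714)). d mod 4 = 2, so D = disc(K) = 4d = -6856
h(K) equals the number of primitive reduced positive-definite forms (a, b, c) = a*x^2 + b*x*y + c*y^2 with b^2 - 4ac = D,
where reduced means |b| <= a <= c, with b >= 0 whenever |b| = a or a = c, and primitive means gcd(a, b, c) = 1.
Reduced forces 3a^2 <= |D| = 6856, so 1 <= a <= 47; b must have the parity of D, and c = (b^2 - D)/(4a) must be an integer >= a.
Enumerate a = 1..47, b in [-a, a]:
  a=1: (1, 0, 1714)  [1]
  a=2: (2, 0, 857)  [1]
  a=3..4: none
  a=5: (5, -2, 343), (5, 2, 343)  [2]
  a=6: none
  a=7: (7, -2, 245), (7, 2, 245)  [2]
  a=8..9: none
  a=10: (10, -8, 173), (10, 8, 173)  [2]
  a=11..13: none
  a=14: (14, -12, 125), (14, 12, 125)  [2]
  a=15..24: none
  a=25: (25, -12, 70), (25, 12, 70)  [2]
  a=26..34: none
  a=35: (35, -12, 50), (35, -2, 49), (35, 2, 49), (35, 12, 50)  [4]
  a=36: none
  a=37: (37, -10, 47), (37, 10, 47)  [2]
  a=38..40: none
  a=41: (41, -14, 43), (41, 14, 43)  [2]
  a=42..47: none
Total reduced forms: 1 + 1 + 2 + 2 + 2 + 2 + 2 + 4 + 2 + 2 = 20
h = 20

20


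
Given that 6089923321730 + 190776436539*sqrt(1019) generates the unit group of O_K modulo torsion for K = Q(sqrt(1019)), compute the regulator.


epsilon = 6089923321730 + 190776436539*sqrt(1019)
= 1.2180e+13
R = ln(1.2180e+13)
= 30.1308

30.1308


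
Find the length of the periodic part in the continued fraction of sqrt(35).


Run the CF algorithm for sqrt(35).
a_0 = floor(sqrt(35)) = 5; set m_0=0, q_0=1.
Recurrence: m' = q*a - m,  q' = (d - m'^2)/q,  a' = floor((a_0 + m')/q').
  step 1: m=5, q=10, a=1
  step 2: m=5, q=1, a=10
a_2 = 2*a_0 = 10, so the period closes here.
sqrt(35) = [5; 1, 10]
Period length = 2

2


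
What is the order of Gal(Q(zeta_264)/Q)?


|Gal(Q(zeta_264)/Q)| = phi(264)
= 80

80


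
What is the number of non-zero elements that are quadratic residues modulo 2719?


For prime p, the number of non-zero quadratic residues is (p-1)/2.
= (2719-1)/2
= 1359

1359


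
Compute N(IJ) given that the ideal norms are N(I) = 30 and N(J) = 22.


N(IJ) = N(I) * N(J)
= 30 * 22
= 660

660


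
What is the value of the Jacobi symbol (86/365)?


Compute (86/365) via quadratic reciprocity:
  pull out 2: (2/365) = -1  (since 365 mod 8 = 5)
  reciprocity: (43/365) -> +(365/43)
  reduce: (21/43)
  reciprocity: (21/43) -> +(43/21)
  reduce: (1/21)
  (1/21) = 1
Product of signs = -1

-1


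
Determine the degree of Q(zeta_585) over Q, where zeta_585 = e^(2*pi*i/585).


The degree equals Euler's totient phi(585).
585 = 3^2 * 5 * 13
phi(585) = 288

288


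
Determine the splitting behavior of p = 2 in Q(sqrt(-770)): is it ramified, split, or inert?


K = Q(sqrt(-770)). Since d mod 4 = 2, disc(K) = -3080.
Check p | disc: -3080 mod 2 = 0.
p divides disc, so p ramifies: (p) = P^2 with e=2, f=1, g=1.
Therefore p is ramified.

ramified


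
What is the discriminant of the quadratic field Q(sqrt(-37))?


For K = Q(sqrt(d)) with d squarefree: disc(K) = d if d = 1 mod 4, and disc(K) = 4d if d = 2 or 3 mod 4.
Here d = -37, and d mod 4 = 3.
d = 3 mod 4, not 1 (O_K = Z[sqrt(d)]), so disc(K) = 4d = 4 * (-37) = -148

-148


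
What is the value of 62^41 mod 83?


p = 83 is prime and the exponent is (p-1)/2 = 41, so by Euler's criterion 62^41 = (62/83) = +1 or -1 mod 83.
Compute by square-and-multiply:
  41 = 32 + 8 + 1 (binary 101001)
  Repeated squaring mod 83: 62^1 = 62, 62^2 = 26, 62^4 = 12, 62^8 = 61, 62^16 = 69, 62^32 = 30
  62^41 = 62^32 * 62^8 * 62^1 = 30 * 61 * 62 mod 83
    30 * 61 = 1830 = 4 mod 83
    4 * 62 = 248 = 82 mod 83
  62^41 = 82 mod 83
Result 82 = p - 1 = -1 mod 83: 62 is a quadratic non-residue mod 83. As a residue in [0, p-1] the value is 82.
62^41 mod 83 = 82

82


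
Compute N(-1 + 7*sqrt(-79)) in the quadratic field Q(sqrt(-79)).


N(a + b*sqrt(d)) = a^2 - d*b^2
= (-1)^2 - (-79)*(7)^2
= 1 + 3871
= 3872

3872


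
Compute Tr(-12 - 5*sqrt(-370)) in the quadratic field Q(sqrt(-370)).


Tr(a + b*sqrt(d)) = (a + b*sqrt(d)) + (a - b*sqrt(d)) = 2a
= 2 * (-12)
= -24

-24


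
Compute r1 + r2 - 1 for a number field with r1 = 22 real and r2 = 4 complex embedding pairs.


By Dirichlet's unit theorem:
rank = r1 + r2 - 1
= 22 + 4 - 1
= 25

25


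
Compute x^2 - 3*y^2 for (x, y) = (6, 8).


x^2 - d*y^2
= 6^2 - 3*8^2
= 36 - 192
= -156

-156


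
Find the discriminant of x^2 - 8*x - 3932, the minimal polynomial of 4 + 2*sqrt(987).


The element 4 + 2*sqrt(987) has minimal polynomial:
x^2 - 8*x - 3932
Discriminant = (-8)^2 - 4*(-3932)
= 64 + 15728
= 15792

15792


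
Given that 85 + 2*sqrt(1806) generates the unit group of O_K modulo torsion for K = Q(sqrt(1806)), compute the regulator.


epsilon = 85 + 2*sqrt(1806)
= 169.9941
R = ln(169.9941)
= 5.1358

5.1358


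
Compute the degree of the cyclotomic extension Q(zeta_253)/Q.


The degree equals Euler's totient phi(253).
253 = 11 * 23
phi(253) = 220

220


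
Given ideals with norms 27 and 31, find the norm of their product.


N(IJ) = N(I) * N(J)
= 27 * 31
= 837

837


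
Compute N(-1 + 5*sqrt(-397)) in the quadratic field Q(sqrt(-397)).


N(a + b*sqrt(d)) = a^2 - d*b^2
= (-1)^2 - (-397)*(5)^2
= 1 + 9925
= 9926

9926


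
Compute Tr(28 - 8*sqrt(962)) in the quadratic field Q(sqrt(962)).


Tr(a + b*sqrt(d)) = (a + b*sqrt(d)) + (a - b*sqrt(d)) = 2a
= 2 * (28)
= 56

56


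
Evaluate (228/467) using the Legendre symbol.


p = 467 is prime, so compute (228/467) with the reciprocity algorithm (Jacobi-symbol steps: pull out 2s via (2/n), flip via reciprocity, reduce):
  pull out 2: (2/467) = -1  (since 467 mod 8 = 3)
  pull out 2: (2/467) = -1  (since 467 mod 8 = 3)
  reciprocity: (57/467) -> +(467/57)
  reduce: (11/57)
  reciprocity: (11/57) -> +(57/11)
  reduce: (2/11)
  pull out 2: (2/11) = -1  (since 11 mod 8 = 3)
  (1/11) = 1
Product of signs = -1
(228/467) = -1

-1


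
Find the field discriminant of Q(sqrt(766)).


For K = Q(sqrt(d)) with d squarefree: disc(K) = d if d = 1 mod 4, and disc(K) = 4d if d = 2 or 3 mod 4.
Here d = 766, and d mod 4 = 2.
d = 2 mod 4, not 1 (O_K = Z[sqrt(d)]), so disc(K) = 4d = 4 * (766) = 3064

3064


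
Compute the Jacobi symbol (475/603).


Compute (475/603) via quadratic reciprocity:
  reciprocity: (475/603) -> -(603/475)
  reduce: (128/475)
  pull out 2: (2/475) = -1  (since 475 mod 8 = 3)
  pull out 2: (2/475) = -1  (since 475 mod 8 = 3)
  pull out 2: (2/475) = -1  (since 475 mod 8 = 3)
  pull out 2: (2/475) = -1  (since 475 mod 8 = 3)
  pull out 2: (2/475) = -1  (since 475 mod 8 = 3)
  pull out 2: (2/475) = -1  (since 475 mod 8 = 3)
  pull out 2: (2/475) = -1  (since 475 mod 8 = 3)
  (1/475) = 1
Product of signs = 1

1


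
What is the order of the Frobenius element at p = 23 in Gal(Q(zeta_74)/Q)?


The Frobenius at p in Gal(Q(zeta_n)/Q) = (Z/nZ)* is the class of p, so its order is ord_74(23), the smallest k >= 1 with 23^k = 1 mod 74.
n = 74 = 2 * 37, phi(74) = 36; the order divides phi(n).
Divisors of 36: 1, 2, 3, 4, 6, 9, 12, 18, 36
Repeated squaring mod 74: 23^1 = 23, 23^2 = 11, 23^4 = 47, 23^8 = 63, 23^16 = 47, 23^32 = 63
Test divisors in increasing order:
  k=1: 23^1 = 23 mod 74
  k=2: 23^2 = 11 mod 74
  k=3: 23^3 = 11 * 23 = 31 mod 74
  k=4: 23^4 = 47 mod 74
  k=6: 23^6 = 47 * 11 = 73 mod 74
  k=9: 23^9 = 63 * 23 = 43 mod 74
  k=12: 23^12 = 63 * 47 = 1 mod 74  <- first divisor giving 1
Order = 12

12


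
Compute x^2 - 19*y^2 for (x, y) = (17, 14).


x^2 - d*y^2
= 17^2 - 19*14^2
= 289 - 3724
= -3435

-3435


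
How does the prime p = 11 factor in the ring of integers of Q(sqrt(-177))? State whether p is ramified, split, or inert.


K = Q(sqrt(-177)). Since d mod 4 = 3, disc(K) = -708.
Check p | disc: -708 mod 11 = 7.
p does not divide disc. Compute Legendre symbol (d/p):
10^((11-1)/2) mod 11 = -1
(d/p) = -1, so p is inert: (p) stays prime with e=1, f=2, g=1.
Therefore p is inert.

inert


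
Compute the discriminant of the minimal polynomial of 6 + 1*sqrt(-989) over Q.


The element 6 + 1*sqrt(-989) has minimal polynomial:
x^2 - 12*x + 1025
Discriminant = (-12)^2 - 4*(1025)
= 144 - 4100
= -3956

-3956


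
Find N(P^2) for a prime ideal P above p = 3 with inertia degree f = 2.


N(P^a) = p^(a*f)
= 3^(2*2)
= 3^4
= 81

81


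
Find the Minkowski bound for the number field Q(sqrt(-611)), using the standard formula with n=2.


d = -611, d mod 4 = 1, so disc(K) = d = -611; |disc(K)| = 611
Imaginary quadratic field, so n = 2, s = r2 = 1, r1 = 0
M = (n!/n^n) * (4/pi)^s * sqrt(|disc(K)|) = (2!/2^2) * (4/pi)^1 * sqrt(611)
= 0.5 * 1.273240 * 24.718414
= 15.7362

15.7362


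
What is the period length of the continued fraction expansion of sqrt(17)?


Run the CF algorithm for sqrt(17).
a_0 = floor(sqrt(17)) = 4; set m_0=0, q_0=1.
Recurrence: m' = q*a - m,  q' = (d - m'^2)/q,  a' = floor((a_0 + m')/q').
  step 1: m=4, q=1, a=8
a_1 = 2*a_0 = 8, so the period closes here.
sqrt(17) = [4; 8]
Period length = 1

1


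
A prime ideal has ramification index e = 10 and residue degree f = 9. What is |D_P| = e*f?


|D_P| = e * f
= 10 * 9
= 90

90


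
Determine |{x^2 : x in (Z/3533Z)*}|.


For prime p, the number of non-zero quadratic residues is (p-1)/2.
= (3533-1)/2
= 1766

1766


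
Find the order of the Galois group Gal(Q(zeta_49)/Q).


|Gal(Q(zeta_49)/Q)| = phi(49)
= 42

42


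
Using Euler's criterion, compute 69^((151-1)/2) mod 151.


p = 151 is prime and the exponent is (p-1)/2 = 75, so by Euler's criterion 69^75 = (69/151) = +1 or -1 mod 151.
Compute by square-and-multiply:
  75 = 64 + 8 + 2 + 1 (binary 1001011)
  Repeated squaring mod 151: 69^1 = 69, 69^2 = 80, 69^4 = 58, 69^8 = 42, 69^16 = 103, 69^32 = 39, 69^64 = 11
  69^75 = 69^64 * 69^8 * 69^2 * 69^1 = 11 * 42 * 80 * 69 mod 151
    11 * 42 = 462 = 9 mod 151
    9 * 80 = 720 = 116 mod 151
    116 * 69 = 8004 = 1 mod 151
  69^75 = 1 mod 151
Result 1: 69 is a quadratic residue mod 151.
69^75 mod 151 = 1

1


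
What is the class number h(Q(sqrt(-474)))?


K = Q(sqrt(-474)). d mod 4 = 2, so D = disc(K) = 4d = -1896
h(K) equals the number of primitive reduced positive-definite forms (a, b, c) = a*x^2 + b*x*y + c*y^2 with b^2 - 4ac = D,
where reduced means |b| <= a <= c, with b >= 0 whenever |b| = a or a = c, and primitive means gcd(a, b, c) = 1.
Reduced forces 3a^2 <= |D| = 1896, so 1 <= a <= 25; b must have the parity of D, and c = (b^2 - D)/(4a) must be an integer >= a.
Enumerate a = 1..25, b in [-a, a]:
  a=1: (1, 0, 474)  [1]
  a=2: (2, 0, 237)  [1]
  a=3: (3, 0, 158)  [1]
  a=4: none
  a=5: (5, -2, 95), (5, 2, 95)  [2]
  a=6: (6, 0, 79)  [1]
  a=7: (7, -6, 69), (7, 6, 69)  [2]
  a=8..9: none
  a=10: (10, -8, 49), (10, 8, 49)  [2]
  a=11..13: none
  a=14: (14, -8, 35), (14, 8, 35)  [2]
  a=15: (15, -12, 34), (15, 12, 34)  [2]
  a=16: none
  a=17: (17, -12, 30), (17, 12, 30)  [2]
  a=18: none
  a=19: (19, -2, 25), (19, 2, 25)  [2]
  a=20: none
  a=21: (21, -6, 23), (21, 6, 23)  [2]
  a=22..25: none
Total reduced forms: 1 + 1 + 1 + 2 + 1 + 2 + 2 + 2 + 2 + 2 + 2 + 2 = 20
h = 20

20


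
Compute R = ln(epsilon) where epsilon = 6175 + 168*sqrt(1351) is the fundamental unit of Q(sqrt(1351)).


epsilon = 6175 + 168*sqrt(1351)
= 12349.9999
R = ln(12349.9999)
= 9.4214

9.4214


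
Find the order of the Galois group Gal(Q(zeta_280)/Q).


|Gal(Q(zeta_280)/Q)| = phi(280)
= 96

96


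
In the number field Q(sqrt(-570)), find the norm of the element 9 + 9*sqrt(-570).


N(a + b*sqrt(d)) = a^2 - d*b^2
= (9)^2 - (-570)*(9)^2
= 81 + 46170
= 46251

46251


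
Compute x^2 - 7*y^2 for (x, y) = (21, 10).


x^2 - d*y^2
= 21^2 - 7*10^2
= 441 - 700
= -259

-259


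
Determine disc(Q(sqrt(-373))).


For K = Q(sqrt(d)) with d squarefree: disc(K) = d if d = 1 mod 4, and disc(K) = 4d if d = 2 or 3 mod 4.
Here d = -373, and d mod 4 = 3.
d = 3 mod 4, not 1 (O_K = Z[sqrt(d)]), so disc(K) = 4d = 4 * (-373) = -1492

-1492


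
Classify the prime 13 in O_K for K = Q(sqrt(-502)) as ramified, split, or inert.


K = Q(sqrt(-502)). Since d mod 4 = 2, disc(K) = -2008.
Check p | disc: -2008 mod 13 = 7.
p does not divide disc. Compute Legendre symbol (d/p):
5^((13-1)/2) mod 13 = -1
(d/p) = -1, so p is inert: (p) stays prime with e=1, f=2, g=1.
Therefore p is inert.

inert


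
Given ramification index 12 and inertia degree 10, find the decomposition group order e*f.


|D_P| = e * f
= 12 * 10
= 120

120


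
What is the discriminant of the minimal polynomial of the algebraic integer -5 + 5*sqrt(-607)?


The element -5 + 5*sqrt(-607) has minimal polynomial:
x^2 + 10*x + 15200
Discriminant = (10)^2 - 4*(15200)
= 100 - 60800
= -60700

-60700


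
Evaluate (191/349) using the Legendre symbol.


p = 349 is prime, so compute (191/349) with the reciprocity algorithm (Jacobi-symbol steps: pull out 2s via (2/n), flip via reciprocity, reduce):
  reciprocity: (191/349) -> +(349/191)
  reduce: (158/191)
  pull out 2: (2/191) = +1  (since 191 mod 8 = 7)
  reciprocity: (79/191) -> -(191/79)
  reduce: (33/79)
  reciprocity: (33/79) -> +(79/33)
  reduce: (13/33)
  reciprocity: (13/33) -> +(33/13)
  reduce: (7/13)
  reciprocity: (7/13) -> +(13/7)
  reduce: (6/7)
  pull out 2: (2/7) = +1  (since 7 mod 8 = 7)
  reciprocity: (3/7) -> -(7/3)
  reduce: (1/3)
  (1/3) = 1
Product of signs = 1
(191/349) = 1

1


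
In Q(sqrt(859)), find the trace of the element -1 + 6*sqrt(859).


Tr(a + b*sqrt(d)) = (a + b*sqrt(d)) + (a - b*sqrt(d)) = 2a
= 2 * (-1)
= -2

-2


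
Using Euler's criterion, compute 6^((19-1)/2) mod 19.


p = 19 is prime and the exponent is (p-1)/2 = 9, so by Euler's criterion 6^9 = (6/19) = +1 or -1 mod 19.
Compute by square-and-multiply:
  9 = 8 + 1 (binary 1001)
  Repeated squaring mod 19: 6^1 = 6, 6^2 = 17, 6^4 = 4, 6^8 = 16
  6^9 = 6^8 * 6^1 = 16 * 6 mod 19
    16 * 6 = 96 = 1 mod 19
  6^9 = 1 mod 19
Result 1: 6 is a quadratic residue mod 19.
6^9 mod 19 = 1

1


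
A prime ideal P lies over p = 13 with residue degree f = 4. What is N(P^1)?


N(P^a) = p^(a*f)
= 13^(1*4)
= 13^4
= 28561

28561


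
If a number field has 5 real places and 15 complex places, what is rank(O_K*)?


By Dirichlet's unit theorem:
rank = r1 + r2 - 1
= 5 + 15 - 1
= 19

19


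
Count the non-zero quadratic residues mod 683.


For prime p, the number of non-zero quadratic residues is (p-1)/2.
= (683-1)/2
= 341

341


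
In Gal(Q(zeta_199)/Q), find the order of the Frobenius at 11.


The Frobenius at p in Gal(Q(zeta_n)/Q) = (Z/nZ)* is the class of p, so its order is ord_199(11), the smallest k >= 1 with 11^k = 1 mod 199.
n = 199 = 199, phi(199) = 198; the order divides phi(n).
Divisors of 198: 1, 2, 3, 6, 9, 11, 18, 22, 33, 66, 99, 198
Repeated squaring mod 199: 11^1 = 11, 11^2 = 121, 11^4 = 114, 11^8 = 61, 11^16 = 139, 11^32 = 18, 11^64 = 125, 11^128 = 103
Test divisors in increasing order:
  k=1: 11^1 = 11 mod 199
  k=2: 11^2 = 121 mod 199
  k=3: 11^3 = 121 * 11 = 137 mod 199
  k=6: 11^6 = 114 * 121 = 63 mod 199
  k=9: 11^9 = 61 * 11 = 74 mod 199
  k=11: 11^11 = 61 * 121 * 11 = 198 mod 199
  k=18: 11^18 = 139 * 121 = 103 mod 199
  k=22: 11^22 = 139 * 114 * 121 = 1 mod 199  <- first divisor giving 1
Order = 22

22


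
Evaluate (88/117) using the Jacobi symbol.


Compute (88/117) via quadratic reciprocity:
  pull out 2: (2/117) = -1  (since 117 mod 8 = 5)
  pull out 2: (2/117) = -1  (since 117 mod 8 = 5)
  pull out 2: (2/117) = -1  (since 117 mod 8 = 5)
  reciprocity: (11/117) -> +(117/11)
  reduce: (7/11)
  reciprocity: (7/11) -> -(11/7)
  reduce: (4/7)
  pull out 2: (2/7) = +1  (since 7 mod 8 = 7)
  pull out 2: (2/7) = +1  (since 7 mod 8 = 7)
  (1/7) = 1
Product of signs = 1

1


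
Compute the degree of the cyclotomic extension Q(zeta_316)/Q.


The degree equals Euler's totient phi(316).
316 = 2^2 * 79
phi(316) = 156

156


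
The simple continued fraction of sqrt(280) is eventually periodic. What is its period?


Run the CF algorithm for sqrt(280).
a_0 = floor(sqrt(280)) = 16; set m_0=0, q_0=1.
Recurrence: m' = q*a - m,  q' = (d - m'^2)/q,  a' = floor((a_0 + m')/q').
  step 1: m=16, q=24, a=1
  step 2: m=8, q=9, a=2
  step 3: m=10, q=20, a=1
  step 4: m=10, q=9, a=2
  step 5: m=8, q=24, a=1
  step 6: m=16, q=1, a=32
a_6 = 2*a_0 = 32, so the period closes here.
sqrt(280) = [16; 1, 2, 1, 2, 1, 32]
Period length = 6

6


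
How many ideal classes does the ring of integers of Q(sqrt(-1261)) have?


K = Q(sqrt(-1261)). d mod 4 = 3, so D = disc(K) = 4d = -5044
h(K) equals the number of primitive reduced positive-definite forms (a, b, c) = a*x^2 + b*x*y + c*y^2 with b^2 - 4ac = D,
where reduced means |b| <= a <= c, with b >= 0 whenever |b| = a or a = c, and primitive means gcd(a, b, c) = 1.
Reduced forces 3a^2 <= |D| = 5044, so 1 <= a <= 41; b must have the parity of D, and c = (b^2 - D)/(4a) must be an integer >= a.
Enumerate a = 1..41, b in [-a, a]:
  a=1: (1, 0, 1261)  [1]
  a=2: (2, 2, 631)  [1]
  a=3..4: none
  a=5: (5, -4, 253), (5, 4, 253)  [2]
  a=6..9: none
  a=10: (10, -6, 127), (10, 6, 127)  [2]
  a=11: (11, -4, 115), (11, 4, 115)  [2]
  a=12: none
  a=13: (13, 0, 97)  [1]
  a=14..21: none
  a=22: (22, -18, 61), (22, 18, 61)  [2]
  a=23: (23, -4, 55), (23, 4, 55)  [2]
  a=24: none
  a=25: (25, -16, 53), (25, 16, 53)  [2]
  a=26: (26, 26, 55)  [1]
  a=27..30: none
  a=31: (31, -28, 47), (31, 28, 47)  [2]
  a=32..36: none
  a=37: (37, -32, 41), (37, 32, 41)  [2]
  a=38..41: none
Total reduced forms: 1 + 1 + 2 + 2 + 2 + 1 + 2 + 2 + 2 + 1 + 2 + 2 = 20
h = 20

20


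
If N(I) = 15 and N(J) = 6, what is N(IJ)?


N(IJ) = N(I) * N(J)
= 15 * 6
= 90

90


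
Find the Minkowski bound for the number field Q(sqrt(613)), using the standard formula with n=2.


d = 613, d mod 4 = 1, so disc(K) = d = 613; |disc(K)| = 613
Real quadratic field, so n = 2, s = r2 = 0, r1 = 2
M = (n!/n^n) * (4/pi)^s * sqrt(|disc(K)|) = (2!/2^2) * (4/pi)^0 * sqrt(613)
= 0.5 * 1.000000 * 24.758837
= 12.3794

12.3794


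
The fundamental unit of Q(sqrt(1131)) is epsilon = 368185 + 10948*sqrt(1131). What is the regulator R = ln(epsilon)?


epsilon = 368185 + 10948*sqrt(1131)
= 736370.0000
R = ln(736370.0000)
= 13.5095

13.5095


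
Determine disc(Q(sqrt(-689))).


For K = Q(sqrt(d)) with d squarefree: disc(K) = d if d = 1 mod 4, and disc(K) = 4d if d = 2 or 3 mod 4.
Here d = -689, and d mod 4 = 3.
d = 3 mod 4, not 1 (O_K = Z[sqrt(d)]), so disc(K) = 4d = 4 * (-689) = -2756

-2756


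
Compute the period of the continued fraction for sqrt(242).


Run the CF algorithm for sqrt(242).
a_0 = floor(sqrt(242)) = 15; set m_0=0, q_0=1.
Recurrence: m' = q*a - m,  q' = (d - m'^2)/q,  a' = floor((a_0 + m')/q').
  step 1: m=15, q=17, a=1
  step 2: m=2, q=14, a=1
  step 3: m=12, q=7, a=3
  step 4: m=9, q=23, a=1
  step 5: m=14, q=2, a=14
  step 6: m=14, q=23, a=1
  step 7: m=9, q=7, a=3
  step 8: m=12, q=14, a=1
  step 9: m=2, q=17, a=1
  step 10: m=15, q=1, a=30
a_10 = 2*a_0 = 30, so the period closes here.
sqrt(242) = [15; 1, 1, 3, 1, 14, 1, 3, 1, 1, 30]
Period length = 10

10


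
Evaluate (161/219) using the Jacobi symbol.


Compute (161/219) via quadratic reciprocity:
  reciprocity: (161/219) -> +(219/161)
  reduce: (58/161)
  pull out 2: (2/161) = +1  (since 161 mod 8 = 1)
  reciprocity: (29/161) -> +(161/29)
  reduce: (16/29)
  pull out 2: (2/29) = -1  (since 29 mod 8 = 5)
  pull out 2: (2/29) = -1  (since 29 mod 8 = 5)
  pull out 2: (2/29) = -1  (since 29 mod 8 = 5)
  pull out 2: (2/29) = -1  (since 29 mod 8 = 5)
  (1/29) = 1
Product of signs = 1

1


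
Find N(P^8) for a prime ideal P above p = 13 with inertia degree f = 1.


N(P^a) = p^(a*f)
= 13^(8*1)
= 13^8
= 815730721

815730721


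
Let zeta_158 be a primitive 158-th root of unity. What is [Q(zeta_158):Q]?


The degree equals Euler's totient phi(158).
158 = 2 * 79
phi(158) = 78

78


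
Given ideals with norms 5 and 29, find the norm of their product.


N(IJ) = N(I) * N(J)
= 5 * 29
= 145

145


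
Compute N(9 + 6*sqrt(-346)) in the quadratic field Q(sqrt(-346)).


N(a + b*sqrt(d)) = a^2 - d*b^2
= (9)^2 - (-346)*(6)^2
= 81 + 12456
= 12537

12537


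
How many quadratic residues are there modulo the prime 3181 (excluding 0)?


For prime p, the number of non-zero quadratic residues is (p-1)/2.
= (3181-1)/2
= 1590

1590


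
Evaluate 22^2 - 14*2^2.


x^2 - d*y^2
= 22^2 - 14*2^2
= 484 - 56
= 428

428


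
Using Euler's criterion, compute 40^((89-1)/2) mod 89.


p = 89 is prime and the exponent is (p-1)/2 = 44, so by Euler's criterion 40^44 = (40/89) = +1 or -1 mod 89.
Compute by square-and-multiply:
  44 = 32 + 8 + 4 (binary 101100)
  Repeated squaring mod 89: 40^1 = 40, 40^2 = 87, 40^4 = 4, 40^8 = 16, 40^16 = 78, 40^32 = 32
  40^44 = 40^32 * 40^8 * 40^4 = 32 * 16 * 4 mod 89
    32 * 16 = 512 = 67 mod 89
    67 * 4 = 268 = 1 mod 89
  40^44 = 1 mod 89
Result 1: 40 is a quadratic residue mod 89.
40^44 mod 89 = 1

1


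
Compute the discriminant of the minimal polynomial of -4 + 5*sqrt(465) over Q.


The element -4 + 5*sqrt(465) has minimal polynomial:
x^2 + 8*x - 11609
Discriminant = (8)^2 - 4*(-11609)
= 64 + 46436
= 46500

46500


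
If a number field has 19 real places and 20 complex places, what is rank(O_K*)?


By Dirichlet's unit theorem:
rank = r1 + r2 - 1
= 19 + 20 - 1
= 38

38


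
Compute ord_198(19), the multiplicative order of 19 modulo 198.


We want ord_198(19), the smallest k >= 1 with 19^k = 1 mod 198.
n = 198 = 2 * 3^2 * 11, phi(198) = 60; the order divides phi(n).
Divisors of 60: 1, 2, 3, 4, 5, 6, 10, 12, 15, 20, 30, 60
Repeated squaring mod 198: 19^1 = 19, 19^2 = 163, 19^4 = 37, 19^8 = 181, 19^16 = 91, 19^32 = 163
Test divisors in increasing order:
  k=1: 19^1 = 19 mod 198
  k=2: 19^2 = 163 mod 198
  k=3: 19^3 = 163 * 19 = 127 mod 198
  k=4: 19^4 = 37 mod 198
  k=5: 19^5 = 37 * 19 = 109 mod 198
  k=6: 19^6 = 37 * 163 = 91 mod 198
  k=10: 19^10 = 181 * 163 = 1 mod 198  <- first divisor giving 1
Order = 10

10


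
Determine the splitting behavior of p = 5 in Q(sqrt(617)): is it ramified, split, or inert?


K = Q(sqrt(617)). Since d mod 4 = 1, disc(K) = 617.
Check p | disc: 617 mod 5 = 2.
p does not divide disc. Compute Legendre symbol (d/p):
2^((5-1)/2) mod 5 = -1
(d/p) = -1, so p is inert: (p) stays prime with e=1, f=2, g=1.
Therefore p is inert.

inert


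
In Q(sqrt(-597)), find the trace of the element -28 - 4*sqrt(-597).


Tr(a + b*sqrt(d)) = (a + b*sqrt(d)) + (a - b*sqrt(d)) = 2a
= 2 * (-28)
= -56

-56


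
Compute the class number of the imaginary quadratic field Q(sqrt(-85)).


K = Q(sqrt(-85)). d mod 4 = 3, so D = disc(K) = 4d = -340
h(K) equals the number of primitive reduced positive-definite forms (a, b, c) = a*x^2 + b*x*y + c*y^2 with b^2 - 4ac = D,
where reduced means |b| <= a <= c, with b >= 0 whenever |b| = a or a = c, and primitive means gcd(a, b, c) = 1.
Reduced forces 3a^2 <= |D| = 340, so 1 <= a <= 10; b must have the parity of D, and c = (b^2 - D)/(4a) must be an integer >= a.
Enumerate a = 1..10, b in [-a, a]:
  a=1: (1, 0, 85)  [1]
  a=2: (2, 2, 43)  [1]
  a=3..4: none
  a=5: (5, 0, 17)  [1]
  a=6..9: none
  a=10: (10, 10, 11)  [1]
Total reduced forms: 1 + 1 + 1 + 1 = 4
h = 4

4


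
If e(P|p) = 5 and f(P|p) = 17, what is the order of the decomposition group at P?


|D_P| = e * f
= 5 * 17
= 85

85


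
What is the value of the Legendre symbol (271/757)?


p = 757 is prime, so compute (271/757) with the reciprocity algorithm (Jacobi-symbol steps: pull out 2s via (2/n), flip via reciprocity, reduce):
  reciprocity: (271/757) -> +(757/271)
  reduce: (215/271)
  reciprocity: (215/271) -> -(271/215)
  reduce: (56/215)
  pull out 2: (2/215) = +1  (since 215 mod 8 = 7)
  pull out 2: (2/215) = +1  (since 215 mod 8 = 7)
  pull out 2: (2/215) = +1  (since 215 mod 8 = 7)
  reciprocity: (7/215) -> -(215/7)
  reduce: (5/7)
  reciprocity: (5/7) -> +(7/5)
  reduce: (2/5)
  pull out 2: (2/5) = -1  (since 5 mod 8 = 5)
  (1/5) = 1
Product of signs = -1
(271/757) = -1

-1


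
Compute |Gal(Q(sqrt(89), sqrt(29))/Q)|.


The 2 square roots of distinct primes are multiplicatively independent over Q,
so [K:Q] = 2^2 and Gal(K/Q) is isomorphic to (Z/2Z)^2.
|Gal| = 2^2 = 4

4


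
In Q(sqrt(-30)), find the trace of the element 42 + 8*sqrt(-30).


Tr(a + b*sqrt(d)) = (a + b*sqrt(d)) + (a - b*sqrt(d)) = 2a
= 2 * (42)
= 84

84


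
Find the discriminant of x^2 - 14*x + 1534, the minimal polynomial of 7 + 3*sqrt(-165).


The element 7 + 3*sqrt(-165) has minimal polynomial:
x^2 - 14*x + 1534
Discriminant = (-14)^2 - 4*(1534)
= 196 - 6136
= -5940

-5940


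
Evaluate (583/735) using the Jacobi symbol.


Compute (583/735) via quadratic reciprocity:
  reciprocity: (583/735) -> -(735/583)
  reduce: (152/583)
  pull out 2: (2/583) = +1  (since 583 mod 8 = 7)
  pull out 2: (2/583) = +1  (since 583 mod 8 = 7)
  pull out 2: (2/583) = +1  (since 583 mod 8 = 7)
  reciprocity: (19/583) -> -(583/19)
  reduce: (13/19)
  reciprocity: (13/19) -> +(19/13)
  reduce: (6/13)
  pull out 2: (2/13) = -1  (since 13 mod 8 = 5)
  reciprocity: (3/13) -> +(13/3)
  reduce: (1/3)
  (1/3) = 1
Product of signs = -1

-1


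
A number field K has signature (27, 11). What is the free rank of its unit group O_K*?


By Dirichlet's unit theorem:
rank = r1 + r2 - 1
= 27 + 11 - 1
= 37

37


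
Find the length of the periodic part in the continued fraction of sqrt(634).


Run the CF algorithm for sqrt(634).
a_0 = floor(sqrt(634)) = 25; set m_0=0, q_0=1.
Recurrence: m' = q*a - m,  q' = (d - m'^2)/q,  a' = floor((a_0 + m')/q').
  step 1: m=25, q=9, a=5
  step 2: m=20, q=26, a=1
  step 3: m=6, q=23, a=1
  step 4: m=17, q=15, a=2
  step 5: m=13, q=31, a=1
  step 6: m=18, q=10, a=4
  step 7: m=22, q=15, a=3
  step 8: m=23, q=7, a=6
  step 9: m=19, q=39, a=1
  step 10: m=20, q=6, a=7
  step 11: m=22, q=25, a=1
  step 12: m=3, q=25, a=1
  step 13: m=22, q=6, a=7
  step 14: m=20, q=39, a=1
  step 15: m=19, q=7, a=6
  step 16: m=23, q=15, a=3
  step 17: m=22, q=10, a=4
  step 18: m=18, q=31, a=1
  step 19: m=13, q=15, a=2
  step 20: m=17, q=23, a=1
  step 21: m=6, q=26, a=1
  step 22: m=20, q=9, a=5
  step 23: m=25, q=1, a=50
a_23 = 2*a_0 = 50, so the period closes here.
sqrt(634) = [25; 5, 1, 1, 2, 1, 4, 3, 6, 1, 7, 1, 1, 7, 1, 6, 3, 4, 1, 2, 1, 1, 5, 50]
Period length = 23

23


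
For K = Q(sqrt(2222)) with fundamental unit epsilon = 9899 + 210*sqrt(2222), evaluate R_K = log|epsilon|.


epsilon = 9899 + 210*sqrt(2222)
= 19797.9999
R = ln(19797.9999)
= 9.8933

9.8933


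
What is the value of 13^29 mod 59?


p = 59 is prime and the exponent is (p-1)/2 = 29, so by Euler's criterion 13^29 = (13/59) = +1 or -1 mod 59.
Compute by square-and-multiply:
  29 = 16 + 8 + 4 + 1 (binary 11101)
  Repeated squaring mod 59: 13^1 = 13, 13^2 = 51, 13^4 = 5, 13^8 = 25, 13^16 = 35
  13^29 = 13^16 * 13^8 * 13^4 * 13^1 = 35 * 25 * 5 * 13 mod 59
    35 * 25 = 875 = 49 mod 59
    49 * 5 = 245 = 9 mod 59
    9 * 13 = 117 = 58 mod 59
  13^29 = 58 mod 59
Result 58 = p - 1 = -1 mod 59: 13 is a quadratic non-residue mod 59. As a residue in [0, p-1] the value is 58.
13^29 mod 59 = 58

58


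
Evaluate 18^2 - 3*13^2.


x^2 - d*y^2
= 18^2 - 3*13^2
= 324 - 507
= -183

-183


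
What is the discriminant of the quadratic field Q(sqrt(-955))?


For K = Q(sqrt(d)) with d squarefree: disc(K) = d if d = 1 mod 4, and disc(K) = 4d if d = 2 or 3 mod 4.
Here d = -955, and d mod 4 = 1.
d = 1 mod 4 (O_K = Z[(1+sqrt(d))/2]), so disc(K) = d = -955

-955


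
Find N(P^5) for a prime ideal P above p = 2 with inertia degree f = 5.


N(P^a) = p^(a*f)
= 2^(5*5)
= 2^25
= 33554432

33554432


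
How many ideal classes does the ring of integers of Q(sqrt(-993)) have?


K = Q(sqrt(-993)). d mod 4 = 3, so D = disc(K) = 4d = -3972
h(K) equals the number of primitive reduced positive-definite forms (a, b, c) = a*x^2 + b*x*y + c*y^2 with b^2 - 4ac = D,
where reduced means |b| <= a <= c, with b >= 0 whenever |b| = a or a = c, and primitive means gcd(a, b, c) = 1.
Reduced forces 3a^2 <= |D| = 3972, so 1 <= a <= 36; b must have the parity of D, and c = (b^2 - D)/(4a) must be an integer >= a.
Enumerate a = 1..36, b in [-a, a]:
  a=1: (1, 0, 993)  [1]
  a=2: (2, 2, 497)  [1]
  a=3: (3, 0, 331)  [1]
  a=4..5: none
  a=6: (6, 6, 167)  [1]
  a=7: (7, -2, 142), (7, 2, 142)  [2]
  a=8..13: none
  a=14: (14, -2, 71), (14, 2, 71)  [2]
  a=15..20: none
  a=21: (21, -12, 49), (21, 12, 49)  [2]
  a=22..28: none
  a=29: (29, -28, 41), (29, 28, 41)  [2]
  a=30..36: none
Total reduced forms: 1 + 1 + 1 + 1 + 2 + 2 + 2 + 2 = 12
h = 12

12


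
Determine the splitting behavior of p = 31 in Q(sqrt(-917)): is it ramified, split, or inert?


K = Q(sqrt(-917)). Since d mod 4 = 3, disc(K) = -3668.
Check p | disc: -3668 mod 31 = 21.
p does not divide disc. Compute Legendre symbol (d/p):
13^((31-1)/2) mod 31 = -1
(d/p) = -1, so p is inert: (p) stays prime with e=1, f=2, g=1.
Therefore p is inert.

inert


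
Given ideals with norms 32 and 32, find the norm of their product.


N(IJ) = N(I) * N(J)
= 32 * 32
= 1024

1024


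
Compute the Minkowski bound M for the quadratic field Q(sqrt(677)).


d = 677, d mod 4 = 1, so disc(K) = d = 677; |disc(K)| = 677
Real quadratic field, so n = 2, s = r2 = 0, r1 = 2
M = (n!/n^n) * (4/pi)^s * sqrt(|disc(K)|) = (2!/2^2) * (4/pi)^0 * sqrt(677)
= 0.5 * 1.000000 * 26.019224
= 13.0096

13.0096


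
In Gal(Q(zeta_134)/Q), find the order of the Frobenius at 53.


The Frobenius at p in Gal(Q(zeta_n)/Q) = (Z/nZ)* is the class of p, so its order is ord_134(53), the smallest k >= 1 with 53^k = 1 mod 134.
n = 134 = 2 * 67, phi(134) = 66; the order divides phi(n).
Divisors of 66: 1, 2, 3, 6, 11, 22, 33, 66
Repeated squaring mod 134: 53^1 = 53, 53^2 = 129, 53^4 = 25, 53^8 = 89, 53^16 = 15, 53^32 = 91, 53^64 = 107
Test divisors in increasing order:
  k=1: 53^1 = 53 mod 134
  k=2: 53^2 = 129 mod 134
  k=3: 53^3 = 129 * 53 = 3 mod 134
  k=6: 53^6 = 25 * 129 = 9 mod 134
  k=11: 53^11 = 89 * 129 * 53 = 133 mod 134
  k=22: 53^22 = 15 * 25 * 129 = 1 mod 134  <- first divisor giving 1
Order = 22

22


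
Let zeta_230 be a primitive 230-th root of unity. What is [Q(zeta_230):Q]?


The degree equals Euler's totient phi(230).
230 = 2 * 5 * 23
phi(230) = 88

88


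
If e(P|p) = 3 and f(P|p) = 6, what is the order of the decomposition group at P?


|D_P| = e * f
= 3 * 6
= 18

18


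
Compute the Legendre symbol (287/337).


p = 337 is prime, so compute (287/337) with the reciprocity algorithm (Jacobi-symbol steps: pull out 2s via (2/n), flip via reciprocity, reduce):
  reciprocity: (287/337) -> +(337/287)
  reduce: (50/287)
  pull out 2: (2/287) = +1  (since 287 mod 8 = 7)
  reciprocity: (25/287) -> +(287/25)
  reduce: (12/25)
  pull out 2: (2/25) = +1  (since 25 mod 8 = 1)
  pull out 2: (2/25) = +1  (since 25 mod 8 = 1)
  reciprocity: (3/25) -> +(25/3)
  reduce: (1/3)
  (1/3) = 1
Product of signs = 1
(287/337) = 1

1


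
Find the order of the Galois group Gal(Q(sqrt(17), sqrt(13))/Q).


The 2 square roots of distinct primes are multiplicatively independent over Q,
so [K:Q] = 2^2 and Gal(K/Q) is isomorphic to (Z/2Z)^2.
|Gal| = 2^2 = 4

4


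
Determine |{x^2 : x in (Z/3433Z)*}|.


For prime p, the number of non-zero quadratic residues is (p-1)/2.
= (3433-1)/2
= 1716

1716


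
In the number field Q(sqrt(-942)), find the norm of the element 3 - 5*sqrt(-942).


N(a + b*sqrt(d)) = a^2 - d*b^2
= (3)^2 - (-942)*(-5)^2
= 9 + 23550
= 23559

23559


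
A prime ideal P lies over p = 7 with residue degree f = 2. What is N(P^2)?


N(P^a) = p^(a*f)
= 7^(2*2)
= 7^4
= 2401

2401


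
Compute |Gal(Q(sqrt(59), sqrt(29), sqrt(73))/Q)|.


The 3 square roots of distinct primes are multiplicatively independent over Q,
so [K:Q] = 2^3 and Gal(K/Q) is isomorphic to (Z/2Z)^3.
|Gal| = 2^3 = 8

8


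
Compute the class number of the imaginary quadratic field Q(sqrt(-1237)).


K = Q(sqrt(-1237)). d mod 4 = 3, so D = disc(K) = 4d = -4948
h(K) equals the number of primitive reduced positive-definite forms (a, b, c) = a*x^2 + b*x*y + c*y^2 with b^2 - 4ac = D,
where reduced means |b| <= a <= c, with b >= 0 whenever |b| = a or a = c, and primitive means gcd(a, b, c) = 1.
Reduced forces 3a^2 <= |D| = 4948, so 1 <= a <= 40; b must have the parity of D, and c = (b^2 - D)/(4a) must be an integer >= a.
Enumerate a = 1..40, b in [-a, a]:
  a=1: (1, 0, 1237)  [1]
  a=2: (2, 2, 619)  [1]
  a=3..6: none
  a=7: (7, -6, 178), (7, 6, 178)  [2]
  a=8..13: none
  a=14: (14, -6, 89), (14, 6, 89)  [2]
  a=15..16: none
  a=17: (17, -4, 73), (17, 4, 73)  [2]
  a=18: none
  a=19: (19, -12, 67), (19, 12, 67)  [2]
  a=20..33: none
  a=34: (34, -30, 43), (34, 30, 43)  [2]
  a=35..36: none
  a=37: (37, -26, 38), (37, 26, 38)  [2]
  a=38..40: none
Total reduced forms: 1 + 1 + 2 + 2 + 2 + 2 + 2 + 2 = 14
h = 14

14


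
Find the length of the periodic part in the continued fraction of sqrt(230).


Run the CF algorithm for sqrt(230).
a_0 = floor(sqrt(230)) = 15; set m_0=0, q_0=1.
Recurrence: m' = q*a - m,  q' = (d - m'^2)/q,  a' = floor((a_0 + m')/q').
  step 1: m=15, q=5, a=6
  step 2: m=15, q=1, a=30
a_2 = 2*a_0 = 30, so the period closes here.
sqrt(230) = [15; 6, 30]
Period length = 2

2


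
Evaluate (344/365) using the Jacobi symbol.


Compute (344/365) via quadratic reciprocity:
  pull out 2: (2/365) = -1  (since 365 mod 8 = 5)
  pull out 2: (2/365) = -1  (since 365 mod 8 = 5)
  pull out 2: (2/365) = -1  (since 365 mod 8 = 5)
  reciprocity: (43/365) -> +(365/43)
  reduce: (21/43)
  reciprocity: (21/43) -> +(43/21)
  reduce: (1/21)
  (1/21) = 1
Product of signs = -1

-1


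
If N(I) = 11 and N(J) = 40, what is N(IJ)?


N(IJ) = N(I) * N(J)
= 11 * 40
= 440

440


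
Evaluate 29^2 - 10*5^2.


x^2 - d*y^2
= 29^2 - 10*5^2
= 841 - 250
= 591

591


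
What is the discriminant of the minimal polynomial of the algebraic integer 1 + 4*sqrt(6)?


The element 1 + 4*sqrt(6) has minimal polynomial:
x^2 - 2*x - 95
Discriminant = (-2)^2 - 4*(-95)
= 4 + 380
= 384

384


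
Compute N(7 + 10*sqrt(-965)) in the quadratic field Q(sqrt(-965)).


N(a + b*sqrt(d)) = a^2 - d*b^2
= (7)^2 - (-965)*(10)^2
= 49 + 96500
= 96549

96549


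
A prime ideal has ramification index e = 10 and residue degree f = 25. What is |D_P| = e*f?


|D_P| = e * f
= 10 * 25
= 250

250


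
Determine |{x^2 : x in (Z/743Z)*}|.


For prime p, the number of non-zero quadratic residues is (p-1)/2.
= (743-1)/2
= 371

371


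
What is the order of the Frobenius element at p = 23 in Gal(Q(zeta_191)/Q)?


The Frobenius at p in Gal(Q(zeta_n)/Q) = (Z/nZ)* is the class of p, so its order is ord_191(23), the smallest k >= 1 with 23^k = 1 mod 191.
n = 191 = 191, phi(191) = 190; the order divides phi(n).
Divisors of 190: 1, 2, 5, 10, 19, 38, 95, 190
Repeated squaring mod 191: 23^1 = 23, 23^2 = 147, 23^4 = 26, 23^8 = 103, 23^16 = 104, 23^32 = 120, 23^64 = 75, 23^128 = 86
Test divisors in increasing order:
  k=1: 23^1 = 23 mod 191
  k=2: 23^2 = 147 mod 191
  k=5: 23^5 = 26 * 23 = 25 mod 191
  k=10: 23^10 = 103 * 147 = 52 mod 191
  k=19: 23^19 = 104 * 147 * 23 = 184 mod 191
  k=38: 23^38 = 120 * 26 * 147 = 49 mod 191
  k=95: 23^95 = 75 * 104 * 103 * 26 * 147 * 23 = 1 mod 191  <- first divisor giving 1
Order = 95

95


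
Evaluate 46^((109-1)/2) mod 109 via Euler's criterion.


p = 109 is prime and the exponent is (p-1)/2 = 54, so by Euler's criterion 46^54 = (46/109) = +1 or -1 mod 109.
Compute by square-and-multiply:
  54 = 32 + 16 + 4 + 2 (binary 110110)
  Repeated squaring mod 109: 46^1 = 46, 46^2 = 45, 46^4 = 63, 46^8 = 45, 46^16 = 63, 46^32 = 45
  46^54 = 46^32 * 46^16 * 46^4 * 46^2 = 45 * 63 * 63 * 45 mod 109
    45 * 63 = 2835 = 1 mod 109
    1 * 63 = 63 = 63 mod 109
    63 * 45 = 2835 = 1 mod 109
  46^54 = 1 mod 109
Result 1: 46 is a quadratic residue mod 109.
46^54 mod 109 = 1

1


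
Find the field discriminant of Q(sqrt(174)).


For K = Q(sqrt(d)) with d squarefree: disc(K) = d if d = 1 mod 4, and disc(K) = 4d if d = 2 or 3 mod 4.
Here d = 174, and d mod 4 = 2.
d = 2 mod 4, not 1 (O_K = Z[sqrt(d)]), so disc(K) = 4d = 4 * (174) = 696

696


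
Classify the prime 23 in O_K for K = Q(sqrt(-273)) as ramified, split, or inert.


K = Q(sqrt(-273)). Since d mod 4 = 3, disc(K) = -1092.
Check p | disc: -1092 mod 23 = 12.
p does not divide disc. Compute Legendre symbol (d/p):
3^((23-1)/2) mod 23 = 1
(d/p) = 1, so p splits: (p) = P*P' with e=1, f=1, g=2.
Therefore p is split.

split


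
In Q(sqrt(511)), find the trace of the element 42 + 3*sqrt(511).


Tr(a + b*sqrt(d)) = (a + b*sqrt(d)) + (a - b*sqrt(d)) = 2a
= 2 * (42)
= 84

84


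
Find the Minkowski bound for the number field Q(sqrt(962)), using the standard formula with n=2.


d = 962, d mod 4 = 2, so disc(K) = 4d = 3848; |disc(K)| = 3848
Real quadratic field, so n = 2, s = r2 = 0, r1 = 2
M = (n!/n^n) * (4/pi)^s * sqrt(|disc(K)|) = (2!/2^2) * (4/pi)^0 * sqrt(3848)
= 0.5 * 1.000000 * 62.032250
= 31.0161

31.0161


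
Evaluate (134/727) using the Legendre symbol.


p = 727 is prime, so compute (134/727) with the reciprocity algorithm (Jacobi-symbol steps: pull out 2s via (2/n), flip via reciprocity, reduce):
  pull out 2: (2/727) = +1  (since 727 mod 8 = 7)
  reciprocity: (67/727) -> -(727/67)
  reduce: (57/67)
  reciprocity: (57/67) -> +(67/57)
  reduce: (10/57)
  pull out 2: (2/57) = +1  (since 57 mod 8 = 1)
  reciprocity: (5/57) -> +(57/5)
  reduce: (2/5)
  pull out 2: (2/5) = -1  (since 5 mod 8 = 5)
  (1/5) = 1
Product of signs = 1
(134/727) = 1

1
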